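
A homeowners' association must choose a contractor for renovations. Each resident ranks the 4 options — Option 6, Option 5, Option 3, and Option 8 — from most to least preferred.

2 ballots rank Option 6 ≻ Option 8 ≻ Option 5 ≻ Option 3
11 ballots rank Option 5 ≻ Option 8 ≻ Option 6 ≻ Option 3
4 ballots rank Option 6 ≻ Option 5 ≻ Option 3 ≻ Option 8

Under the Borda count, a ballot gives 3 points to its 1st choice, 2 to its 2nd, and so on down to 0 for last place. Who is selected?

Borda scores:
  Option 6: 2·3 + 11·1 + 4·3 = 29
  Option 5: 2·1 + 11·3 + 4·2 = 43
  Option 3: 2·0 + 11·0 + 4·1 = 4
  Option 8: 2·2 + 11·2 + 4·0 = 26
Option 5 has the highest total.

Option 5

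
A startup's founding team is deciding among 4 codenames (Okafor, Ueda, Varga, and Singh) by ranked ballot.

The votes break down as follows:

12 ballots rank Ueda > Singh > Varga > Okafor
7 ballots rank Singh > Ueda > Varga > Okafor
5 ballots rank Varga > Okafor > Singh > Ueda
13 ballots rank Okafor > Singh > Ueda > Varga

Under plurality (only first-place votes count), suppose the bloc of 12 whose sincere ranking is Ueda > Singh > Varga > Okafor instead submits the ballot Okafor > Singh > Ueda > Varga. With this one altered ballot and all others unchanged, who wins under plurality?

Okafor

First-place totals with the altered ballot: Okafor 25, Ueda 0, Varga 5, Singh 7.
The winner is unchanged: still Okafor.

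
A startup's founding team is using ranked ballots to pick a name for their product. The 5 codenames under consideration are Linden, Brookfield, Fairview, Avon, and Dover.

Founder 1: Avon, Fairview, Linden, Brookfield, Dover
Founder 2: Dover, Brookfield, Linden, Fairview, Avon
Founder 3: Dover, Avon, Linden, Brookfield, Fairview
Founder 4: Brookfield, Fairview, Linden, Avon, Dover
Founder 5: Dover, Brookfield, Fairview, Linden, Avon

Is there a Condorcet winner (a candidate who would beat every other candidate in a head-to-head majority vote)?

Head-to-head results (5 voters total):
Linden vs Brookfield: Brookfield wins 3–2.
Linden vs Fairview: Fairview wins 3–2.
Linden vs Avon: Linden wins 3–2.
Linden vs Dover: Dover wins 3–2.
Brookfield vs Fairview: Brookfield wins 4–1.
Brookfield vs Avon: Brookfield wins 3–2.
Brookfield vs Dover: Dover wins 3–2.
Fairview vs Avon: Fairview wins 3–2.
Fairview vs Dover: Dover wins 3–2.
Avon vs Dover: Dover wins 3–2.
Dover beats each rival — Linden (3–2), Brookfield (3–2), Fairview (3–2), Avon (3–2) — so Dover is the Condorcet winner.

Yes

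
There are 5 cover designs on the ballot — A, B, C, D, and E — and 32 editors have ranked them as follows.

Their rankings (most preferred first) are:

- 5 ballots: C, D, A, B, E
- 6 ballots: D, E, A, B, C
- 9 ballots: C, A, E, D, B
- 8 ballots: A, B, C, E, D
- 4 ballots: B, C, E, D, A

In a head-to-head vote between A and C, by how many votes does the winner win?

4

Ballots ranking A above C: 6+8 = 14.
Ballots ranking C above A: 5+9+4 = 18.
C wins 18–14, a margin of 4.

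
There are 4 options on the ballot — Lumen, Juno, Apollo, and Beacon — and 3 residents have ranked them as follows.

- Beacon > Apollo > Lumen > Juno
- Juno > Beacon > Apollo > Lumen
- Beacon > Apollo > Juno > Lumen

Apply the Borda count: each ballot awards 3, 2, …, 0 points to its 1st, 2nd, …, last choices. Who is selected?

Borda scores:
  Lumen: 1 + 0 + 0 = 1
  Juno: 0 + 3 + 1 = 4
  Apollo: 2 + 1 + 2 = 5
  Beacon: 3 + 2 + 3 = 8
Beacon has the highest total.

Beacon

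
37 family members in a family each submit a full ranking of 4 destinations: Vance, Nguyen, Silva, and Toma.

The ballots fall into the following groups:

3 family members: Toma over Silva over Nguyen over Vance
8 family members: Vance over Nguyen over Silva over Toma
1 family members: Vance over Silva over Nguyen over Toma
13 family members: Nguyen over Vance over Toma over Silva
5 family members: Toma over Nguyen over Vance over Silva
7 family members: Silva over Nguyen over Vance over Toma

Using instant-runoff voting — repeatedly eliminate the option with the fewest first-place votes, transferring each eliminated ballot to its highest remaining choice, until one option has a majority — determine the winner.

Round 1: Nguyen 13, Vance 9, Toma 8, Silva 7. Silva has the fewest and is eliminated.
Round 2: Nguyen 20, Vance 9, Toma 8. Nguyen has a majority.

Nguyen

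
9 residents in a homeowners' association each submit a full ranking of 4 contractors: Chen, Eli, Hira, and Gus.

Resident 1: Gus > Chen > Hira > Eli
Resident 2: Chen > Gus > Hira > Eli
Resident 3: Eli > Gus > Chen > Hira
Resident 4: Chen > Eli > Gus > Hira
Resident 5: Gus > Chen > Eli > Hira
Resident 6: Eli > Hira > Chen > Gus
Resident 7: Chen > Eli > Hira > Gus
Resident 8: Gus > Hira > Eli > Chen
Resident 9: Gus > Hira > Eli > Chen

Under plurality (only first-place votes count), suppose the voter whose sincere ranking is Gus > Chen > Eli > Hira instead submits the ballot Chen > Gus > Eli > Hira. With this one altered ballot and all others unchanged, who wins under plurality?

First-place totals with the altered ballot: Chen 4, Eli 2, Hira 0, Gus 3.
The switch changes the winner from Gus to Chen.

Chen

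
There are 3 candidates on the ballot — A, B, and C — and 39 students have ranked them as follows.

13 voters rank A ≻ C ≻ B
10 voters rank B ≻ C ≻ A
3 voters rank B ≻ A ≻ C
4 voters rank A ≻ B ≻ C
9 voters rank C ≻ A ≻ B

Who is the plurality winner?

First-place vote totals:
  A: 17
  B: 13
  C: 9
A has the most first-place votes.

A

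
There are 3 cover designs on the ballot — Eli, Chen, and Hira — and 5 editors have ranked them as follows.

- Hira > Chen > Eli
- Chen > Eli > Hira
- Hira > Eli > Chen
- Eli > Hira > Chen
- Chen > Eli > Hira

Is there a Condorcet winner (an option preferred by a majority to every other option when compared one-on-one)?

No

Head-to-head results (5 voters total):
Eli vs Chen: Chen wins 3–2.
Eli vs Hira: Eli wins 3–2.
Chen vs Hira: Hira wins 3–2.
No candidate beats all others: Eli beats Hira beats Chen beats Eli, a majority cycle.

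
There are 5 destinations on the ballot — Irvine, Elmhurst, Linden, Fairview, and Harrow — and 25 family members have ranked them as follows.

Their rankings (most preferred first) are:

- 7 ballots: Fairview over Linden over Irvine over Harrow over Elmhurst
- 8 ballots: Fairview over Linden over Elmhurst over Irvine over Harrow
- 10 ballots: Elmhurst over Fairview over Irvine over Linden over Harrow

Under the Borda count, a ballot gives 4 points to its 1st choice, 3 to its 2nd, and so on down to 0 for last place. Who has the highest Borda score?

Fairview

Borda scores:
  Irvine: 7·2 + 8·1 + 10·2 = 42
  Elmhurst: 7·0 + 8·2 + 10·4 = 56
  Linden: 7·3 + 8·3 + 10·1 = 55
  Fairview: 7·4 + 8·4 + 10·3 = 90
  Harrow: 7·1 + 8·0 + 10·0 = 7
Fairview has the highest total.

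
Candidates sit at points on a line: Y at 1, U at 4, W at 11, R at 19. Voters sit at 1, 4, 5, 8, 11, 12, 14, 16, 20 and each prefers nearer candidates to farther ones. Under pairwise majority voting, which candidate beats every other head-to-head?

W

With single-peaked preferences on a line, the Condorcet winner is the candidate closest to the median voter.
The median voter (position 11) is closest to W at 11.
Check: W vs U — voters closer to W: 6 of 9.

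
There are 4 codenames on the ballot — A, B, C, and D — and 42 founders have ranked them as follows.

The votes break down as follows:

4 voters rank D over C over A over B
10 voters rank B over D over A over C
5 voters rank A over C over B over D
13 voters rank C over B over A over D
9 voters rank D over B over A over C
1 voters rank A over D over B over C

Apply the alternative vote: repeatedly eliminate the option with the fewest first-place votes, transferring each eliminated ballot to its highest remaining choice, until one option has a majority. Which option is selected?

D

Round 1: C 13, D 13, B 10, A 6. A has the fewest and is eliminated.
Round 2: C 18, D 14, B 10. B has the fewest and is eliminated.
Round 3: D 24, C 18. D has a majority.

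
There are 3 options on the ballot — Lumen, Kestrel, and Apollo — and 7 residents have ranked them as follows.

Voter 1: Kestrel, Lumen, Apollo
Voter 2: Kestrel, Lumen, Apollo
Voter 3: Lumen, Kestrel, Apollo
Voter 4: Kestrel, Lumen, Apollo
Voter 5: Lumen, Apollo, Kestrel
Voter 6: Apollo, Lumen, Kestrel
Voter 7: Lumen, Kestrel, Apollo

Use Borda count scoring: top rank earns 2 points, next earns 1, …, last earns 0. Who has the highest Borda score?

Borda scores:
  Lumen: 1 + 1 + 2 + 1 + 2 + 1 + 2 = 10
  Kestrel: 2 + 2 + 1 + 2 + 0 + 0 + 1 = 8
  Apollo: 0 + 0 + 0 + 0 + 1 + 2 + 0 = 3
Lumen has the highest total.

Lumen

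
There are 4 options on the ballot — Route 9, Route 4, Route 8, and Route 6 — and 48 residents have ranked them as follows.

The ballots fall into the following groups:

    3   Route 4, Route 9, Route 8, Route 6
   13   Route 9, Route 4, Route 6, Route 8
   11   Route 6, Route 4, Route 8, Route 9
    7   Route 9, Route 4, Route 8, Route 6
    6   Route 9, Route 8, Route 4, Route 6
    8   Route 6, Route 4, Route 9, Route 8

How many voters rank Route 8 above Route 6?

Ballots ranking Route 8 above Route 6: 3+7+6 = 16.
Ballots ranking Route 6 above Route 8: 13+11+8 = 32.
So 16 of 48 voters prefer Route 8 to Route 6.

16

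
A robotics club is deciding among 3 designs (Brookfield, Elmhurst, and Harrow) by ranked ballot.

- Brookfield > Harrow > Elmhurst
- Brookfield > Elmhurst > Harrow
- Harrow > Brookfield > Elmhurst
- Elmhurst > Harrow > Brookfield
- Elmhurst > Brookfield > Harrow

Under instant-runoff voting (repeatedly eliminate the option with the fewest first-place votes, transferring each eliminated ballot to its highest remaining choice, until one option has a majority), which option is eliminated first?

Round 1: Brookfield 2, Elmhurst 2, Harrow 1. Harrow has the fewest and is eliminated.
Round 2: Brookfield 3, Elmhurst 2. Brookfield has a majority.

Harrow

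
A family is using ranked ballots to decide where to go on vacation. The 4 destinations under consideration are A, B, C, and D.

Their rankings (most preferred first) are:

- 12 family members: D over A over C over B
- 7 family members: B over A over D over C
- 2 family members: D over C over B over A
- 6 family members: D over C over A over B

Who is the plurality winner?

D

First-place vote totals:
  A: 0
  B: 7
  C: 0
  D: 20
D has the most first-place votes.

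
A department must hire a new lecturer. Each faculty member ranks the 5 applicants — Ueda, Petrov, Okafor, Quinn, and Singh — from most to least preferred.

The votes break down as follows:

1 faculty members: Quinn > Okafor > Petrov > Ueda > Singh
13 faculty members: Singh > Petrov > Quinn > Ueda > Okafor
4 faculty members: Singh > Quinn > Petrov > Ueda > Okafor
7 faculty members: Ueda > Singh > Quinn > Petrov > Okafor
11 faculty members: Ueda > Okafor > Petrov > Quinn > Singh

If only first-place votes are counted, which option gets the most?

Ueda

First-place vote totals:
  Ueda: 18
  Petrov: 0
  Okafor: 0
  Quinn: 1
  Singh: 17
Ueda has the most first-place votes.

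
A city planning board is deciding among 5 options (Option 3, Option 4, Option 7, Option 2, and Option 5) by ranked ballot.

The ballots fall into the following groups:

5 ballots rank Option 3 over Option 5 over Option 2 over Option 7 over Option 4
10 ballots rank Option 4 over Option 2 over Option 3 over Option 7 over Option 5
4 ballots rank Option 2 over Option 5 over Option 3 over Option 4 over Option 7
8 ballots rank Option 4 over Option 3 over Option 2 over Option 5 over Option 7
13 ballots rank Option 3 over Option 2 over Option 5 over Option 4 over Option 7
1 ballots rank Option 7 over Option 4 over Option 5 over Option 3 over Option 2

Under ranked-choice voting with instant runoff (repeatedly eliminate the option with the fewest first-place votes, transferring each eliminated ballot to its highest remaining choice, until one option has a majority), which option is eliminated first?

Option 5

Round 1: Option 3 18, Option 4 18, Option 2 4, Option 7 1, Option 5 0. Option 5 has the fewest and is eliminated.
Round 2: Option 3 18, Option 4 18, Option 2 4, Option 7 1. Option 7 has the fewest and is eliminated.
Round 3: Option 4 19, Option 3 18, Option 2 4. Option 2 has the fewest and is eliminated.
Round 4: Option 3 22, Option 4 19. Option 3 has a majority.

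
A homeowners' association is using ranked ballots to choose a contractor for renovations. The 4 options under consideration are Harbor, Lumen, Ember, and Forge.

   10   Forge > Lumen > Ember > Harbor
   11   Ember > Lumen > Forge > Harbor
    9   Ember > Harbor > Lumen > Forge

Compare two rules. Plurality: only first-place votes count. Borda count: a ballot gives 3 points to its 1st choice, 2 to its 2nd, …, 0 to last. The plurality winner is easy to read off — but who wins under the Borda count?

Ember

Plurality first-place counts: Harbor 0, Lumen 0, Ember 20, Forge 10 → Ember.
Borda totals: Harbor 18, Lumen 51, Ember 70, Forge 41 → Ember.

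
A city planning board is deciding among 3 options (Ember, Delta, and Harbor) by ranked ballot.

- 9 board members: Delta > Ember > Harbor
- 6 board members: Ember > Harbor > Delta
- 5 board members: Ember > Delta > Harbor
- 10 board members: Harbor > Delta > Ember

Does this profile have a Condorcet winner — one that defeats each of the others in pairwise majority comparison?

No

Head-to-head results (30 voters total):
Ember vs Delta: Delta wins 19–11.
Ember vs Harbor: Ember wins 20–10.
Delta vs Harbor: Harbor wins 16–14.
No candidate beats all others: Ember beats Harbor beats Delta beats Ember, a majority cycle.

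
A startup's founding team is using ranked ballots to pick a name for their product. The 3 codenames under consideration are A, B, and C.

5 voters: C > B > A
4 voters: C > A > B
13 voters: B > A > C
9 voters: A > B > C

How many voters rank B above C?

Ballots ranking B above C: 13+9 = 22.
Ballots ranking C above B: 5+4 = 9.
So 22 of 31 voters prefer B to C.

22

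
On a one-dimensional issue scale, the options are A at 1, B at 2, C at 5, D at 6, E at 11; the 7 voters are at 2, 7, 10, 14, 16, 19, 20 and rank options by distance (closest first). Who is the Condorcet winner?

With single-peaked preferences on a line, the Condorcet winner is the candidate closest to the median voter.
The median voter (position 14) is closest to E at 11.
Check: E vs B — voters closer to E: 6 of 7.

E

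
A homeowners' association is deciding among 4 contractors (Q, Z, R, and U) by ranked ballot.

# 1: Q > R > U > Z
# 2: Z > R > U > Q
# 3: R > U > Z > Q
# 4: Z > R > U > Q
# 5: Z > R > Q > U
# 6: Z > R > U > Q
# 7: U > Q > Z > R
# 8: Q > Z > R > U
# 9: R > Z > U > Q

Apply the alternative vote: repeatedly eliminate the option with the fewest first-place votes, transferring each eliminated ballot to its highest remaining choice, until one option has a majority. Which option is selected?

Z

Round 1: Z 4, Q 2, R 2, U 1. U has the fewest and is eliminated.
Round 2: Z 4, Q 3, R 2. R has the fewest and is eliminated.
Round 3: Z 6, Q 3. Z has a majority.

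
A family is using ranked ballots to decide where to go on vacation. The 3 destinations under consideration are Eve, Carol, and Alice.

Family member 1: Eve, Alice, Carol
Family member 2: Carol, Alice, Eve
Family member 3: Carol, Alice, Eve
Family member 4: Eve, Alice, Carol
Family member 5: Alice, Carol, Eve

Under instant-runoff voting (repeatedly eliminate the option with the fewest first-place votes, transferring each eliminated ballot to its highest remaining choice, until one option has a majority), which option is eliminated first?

Alice

Round 1: Eve 2, Carol 2, Alice 1. Alice has the fewest and is eliminated.
Round 2: Carol 3, Eve 2. Carol has a majority.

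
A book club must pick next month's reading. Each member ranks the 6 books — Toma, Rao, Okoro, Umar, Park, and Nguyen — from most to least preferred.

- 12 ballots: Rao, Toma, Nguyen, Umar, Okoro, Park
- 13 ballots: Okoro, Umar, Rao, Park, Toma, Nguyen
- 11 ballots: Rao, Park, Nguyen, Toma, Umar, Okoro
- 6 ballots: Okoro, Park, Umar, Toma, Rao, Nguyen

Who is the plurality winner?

First-place vote totals:
  Toma: 0
  Rao: 23
  Okoro: 19
  Umar: 0
  Park: 0
  Nguyen: 0
Rao has the most first-place votes.

Rao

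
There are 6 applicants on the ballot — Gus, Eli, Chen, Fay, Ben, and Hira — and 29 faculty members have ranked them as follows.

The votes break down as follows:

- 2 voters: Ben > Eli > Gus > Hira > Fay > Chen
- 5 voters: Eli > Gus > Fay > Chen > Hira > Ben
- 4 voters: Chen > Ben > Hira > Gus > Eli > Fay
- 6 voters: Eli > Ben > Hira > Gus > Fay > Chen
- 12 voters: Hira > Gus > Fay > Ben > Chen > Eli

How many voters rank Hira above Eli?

Ballots ranking Hira above Eli: 4+12 = 16.
Ballots ranking Eli above Hira: 2+5+6 = 13.
So 16 of 29 voters prefer Hira to Eli.

16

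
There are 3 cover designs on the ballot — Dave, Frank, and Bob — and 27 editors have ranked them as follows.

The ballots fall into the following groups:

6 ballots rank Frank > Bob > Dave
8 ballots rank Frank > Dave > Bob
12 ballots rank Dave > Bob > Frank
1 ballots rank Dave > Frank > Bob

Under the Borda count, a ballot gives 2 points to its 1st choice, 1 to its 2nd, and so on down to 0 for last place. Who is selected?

Dave

Borda scores:
  Dave: 6·0 + 8·1 + 12·2 + 2 = 34
  Frank: 6·2 + 8·2 + 12·0 + 1 = 29
  Bob: 6·1 + 8·0 + 12·1 + 0 = 18
Dave has the highest total.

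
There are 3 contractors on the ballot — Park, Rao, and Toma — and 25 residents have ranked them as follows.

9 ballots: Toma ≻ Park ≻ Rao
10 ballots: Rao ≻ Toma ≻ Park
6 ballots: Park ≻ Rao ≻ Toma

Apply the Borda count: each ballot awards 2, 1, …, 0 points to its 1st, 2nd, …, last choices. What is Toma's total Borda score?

28

Borda scores:
  Park: 9·1 + 10·0 + 6·2 = 21
  Rao: 9·0 + 10·2 + 6·1 = 26
  Toma: 9·2 + 10·1 + 6·0 = 28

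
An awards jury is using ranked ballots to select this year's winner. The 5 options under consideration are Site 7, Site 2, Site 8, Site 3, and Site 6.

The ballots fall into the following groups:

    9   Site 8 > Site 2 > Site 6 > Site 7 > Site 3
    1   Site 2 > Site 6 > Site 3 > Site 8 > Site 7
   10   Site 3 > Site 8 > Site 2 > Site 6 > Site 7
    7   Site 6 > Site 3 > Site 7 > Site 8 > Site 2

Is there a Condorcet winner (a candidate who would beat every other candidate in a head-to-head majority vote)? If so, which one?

Head-to-head results (27 voters total):
Site 7 vs Site 2: Site 2 wins 20–7.
Site 7 vs Site 8: Site 8 wins 20–7.
Site 7 vs Site 3: Site 3 wins 18–9.
Site 7 vs Site 6: Site 6 wins 27–0.
Site 2 vs Site 8: Site 8 wins 26–1.
Site 2 vs Site 3: Site 3 wins 17–10.
Site 2 vs Site 6: Site 2 wins 20–7.
Site 8 vs Site 3: Site 3 wins 18–9.
Site 8 vs Site 6: Site 8 wins 19–8.
Site 3 vs Site 6: Site 6 wins 17–10.
No candidate beats all others: Site 2 beats Site 6 beats Site 3 beats Site 2, a majority cycle.

None — there is no Condorcet winner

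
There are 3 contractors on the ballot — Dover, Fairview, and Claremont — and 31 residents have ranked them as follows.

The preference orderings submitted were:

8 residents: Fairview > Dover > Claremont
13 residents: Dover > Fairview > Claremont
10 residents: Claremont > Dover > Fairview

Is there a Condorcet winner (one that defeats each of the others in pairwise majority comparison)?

Yes

Head-to-head results (31 voters total):
Dover vs Fairview: Dover wins 23–8.
Dover vs Claremont: Dover wins 21–10.
Fairview vs Claremont: Fairview wins 21–10.
Dover beats each rival — Fairview (23–8), Claremont (21–10) — so Dover is the Condorcet winner.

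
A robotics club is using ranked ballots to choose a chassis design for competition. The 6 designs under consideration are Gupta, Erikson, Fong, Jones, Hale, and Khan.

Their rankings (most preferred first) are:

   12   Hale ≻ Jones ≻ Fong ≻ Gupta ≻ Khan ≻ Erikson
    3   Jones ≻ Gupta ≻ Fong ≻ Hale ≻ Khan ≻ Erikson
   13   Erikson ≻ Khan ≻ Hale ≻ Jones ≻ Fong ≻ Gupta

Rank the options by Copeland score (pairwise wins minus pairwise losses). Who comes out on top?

Hale

Pairwise results:
  Gupta vs Erikson: Gupta wins 15–13.
  Gupta vs Fong: Fong wins 25–3.
  Gupta vs Jones: Jones wins 28–0.
  Gupta vs Hale: Hale wins 25–3.
  Gupta vs Khan: Gupta wins 15–13.
  Erikson vs Fong: Fong wins 15–13.
  Erikson vs Jones: Jones wins 15–13.
  Erikson vs Hale: Hale wins 15–13.
  Erikson vs Khan: Khan wins 15–13.
  Fong vs Jones: Jones wins 28–0.
  Fong vs Hale: Hale wins 25–3.
  Fong vs Khan: Fong wins 15–13.
  Jones vs Hale: Hale wins 25–3.
  Jones vs Khan: Jones wins 15–13.
  Hale vs Khan: Hale wins 15–13.
Copeland scores (wins − losses):
  Gupta: 2 − 3 = -1
  Erikson: 0 − 5 = -5
  Fong: 3 − 2 = 1
  Jones: 4 − 1 = 3
  Hale: 5 − 0 = 5
  Khan: 1 − 4 = -3
Hale has the best Copeland score.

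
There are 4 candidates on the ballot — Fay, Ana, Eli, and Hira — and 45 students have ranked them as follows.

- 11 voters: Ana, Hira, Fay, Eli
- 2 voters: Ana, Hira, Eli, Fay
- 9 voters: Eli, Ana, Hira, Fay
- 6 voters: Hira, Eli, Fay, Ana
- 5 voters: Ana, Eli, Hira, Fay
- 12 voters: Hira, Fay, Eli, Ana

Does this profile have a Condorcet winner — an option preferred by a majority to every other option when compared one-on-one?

Head-to-head results (45 voters total):
Fay vs Ana: Ana wins 27–18.
Fay vs Eli: Fay wins 23–22.
Fay vs Hira: Hira wins 45–0.
Ana vs Eli: Eli wins 27–18.
Ana vs Hira: Ana wins 27–18.
Eli vs Hira: Hira wins 31–14.
No candidate beats all others: Fay beats Eli beats Ana beats Fay, a majority cycle.

No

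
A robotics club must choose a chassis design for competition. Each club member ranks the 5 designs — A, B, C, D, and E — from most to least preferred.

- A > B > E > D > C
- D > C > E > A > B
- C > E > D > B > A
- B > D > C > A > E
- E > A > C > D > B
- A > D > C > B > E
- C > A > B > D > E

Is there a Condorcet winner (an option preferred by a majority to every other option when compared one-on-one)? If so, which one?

There is no Condorcet winner

Head-to-head results (7 voters total):
A vs B: A wins 5–2.
A vs C: C wins 4–3.
A vs D: A wins 4–3.
A vs E: A wins 4–3.
B vs C: C wins 5–2.
B vs D: D wins 4–3.
B vs E: B wins 4–3.
C vs D: D wins 4–3.
C vs E: C wins 5–2.
D vs E: D wins 4–3.
No candidate beats all others: A beats D beats C beats A, a majority cycle.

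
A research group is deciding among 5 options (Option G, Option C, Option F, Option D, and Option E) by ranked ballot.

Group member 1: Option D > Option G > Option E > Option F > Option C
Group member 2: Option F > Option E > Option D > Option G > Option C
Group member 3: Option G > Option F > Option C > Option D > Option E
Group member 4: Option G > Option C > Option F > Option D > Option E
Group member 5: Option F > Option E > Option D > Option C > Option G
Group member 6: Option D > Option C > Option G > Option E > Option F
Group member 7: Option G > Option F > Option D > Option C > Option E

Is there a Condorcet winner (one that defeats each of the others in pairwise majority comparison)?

Head-to-head results (7 voters total):
Option G vs Option C: Option G wins 5–2.
Option G vs Option F: Option G wins 5–2.
Option G vs Option D: Option D wins 4–3.
Option G vs Option E: Option G wins 5–2.
Option C vs Option F: Option F wins 5–2.
Option C vs Option D: Option D wins 5–2.
Option C vs Option E: Option C wins 4–3.
Option F vs Option D: Option F wins 5–2.
Option F vs Option E: Option F wins 5–2.
Option D vs Option E: Option D wins 5–2.
No candidate beats all others: Option G beats Option F beats Option D beats Option G, a majority cycle.

No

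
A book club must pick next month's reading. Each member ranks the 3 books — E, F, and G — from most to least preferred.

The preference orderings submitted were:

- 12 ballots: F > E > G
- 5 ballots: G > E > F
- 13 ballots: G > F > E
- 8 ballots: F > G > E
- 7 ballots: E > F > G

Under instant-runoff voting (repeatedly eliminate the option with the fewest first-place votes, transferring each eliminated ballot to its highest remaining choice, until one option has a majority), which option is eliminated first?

E

Round 1: F 20, G 18, E 7. E has the fewest and is eliminated.
Round 2: F 27, G 18. F has a majority.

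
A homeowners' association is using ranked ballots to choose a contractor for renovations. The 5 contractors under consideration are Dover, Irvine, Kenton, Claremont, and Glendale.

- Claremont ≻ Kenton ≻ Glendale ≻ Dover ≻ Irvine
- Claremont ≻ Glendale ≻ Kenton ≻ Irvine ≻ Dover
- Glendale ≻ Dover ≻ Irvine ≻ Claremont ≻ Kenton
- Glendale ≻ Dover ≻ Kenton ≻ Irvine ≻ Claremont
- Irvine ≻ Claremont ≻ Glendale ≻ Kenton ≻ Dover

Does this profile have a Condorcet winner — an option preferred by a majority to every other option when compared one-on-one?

Head-to-head results (5 voters total):
Dover vs Irvine: Dover wins 3–2.
Dover vs Kenton: Kenton wins 3–2.
Dover vs Claremont: Claremont wins 3–2.
Dover vs Glendale: Glendale wins 5–0.
Irvine vs Kenton: Kenton wins 3–2.
Irvine vs Claremont: Irvine wins 3–2.
Irvine vs Glendale: Glendale wins 4–1.
Kenton vs Claremont: Claremont wins 4–1.
Kenton vs Glendale: Glendale wins 4–1.
Claremont vs Glendale: Claremont wins 3–2.
No candidate beats all others: Dover beats Irvine beats Claremont beats Dover, a majority cycle.

No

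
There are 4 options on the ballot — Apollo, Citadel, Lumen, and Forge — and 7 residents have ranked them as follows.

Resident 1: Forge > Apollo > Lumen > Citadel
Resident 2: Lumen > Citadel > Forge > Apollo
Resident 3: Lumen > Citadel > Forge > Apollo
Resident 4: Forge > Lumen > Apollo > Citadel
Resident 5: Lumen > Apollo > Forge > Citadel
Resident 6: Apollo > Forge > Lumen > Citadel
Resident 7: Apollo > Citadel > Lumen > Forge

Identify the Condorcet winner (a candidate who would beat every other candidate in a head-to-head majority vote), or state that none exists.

Head-to-head results (7 voters total):
Apollo vs Citadel: Apollo wins 5–2.
Apollo vs Lumen: Lumen wins 4–3.
Apollo vs Forge: Forge wins 4–3.
Citadel vs Lumen: Lumen wins 6–1.
Citadel vs Forge: Forge wins 4–3.
Lumen vs Forge: Lumen wins 4–3.
Lumen beats each rival — Apollo (4–3), Citadel (6–1), Forge (4–3) — so Lumen is the Condorcet winner.

Lumen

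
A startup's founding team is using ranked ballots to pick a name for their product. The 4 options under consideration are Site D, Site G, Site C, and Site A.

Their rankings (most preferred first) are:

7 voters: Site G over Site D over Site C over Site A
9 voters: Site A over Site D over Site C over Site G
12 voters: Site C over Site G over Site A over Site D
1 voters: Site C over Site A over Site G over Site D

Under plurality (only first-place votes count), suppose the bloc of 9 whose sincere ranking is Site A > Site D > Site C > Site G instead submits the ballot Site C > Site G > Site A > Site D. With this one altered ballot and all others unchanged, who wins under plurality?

Site C

First-place totals with the altered ballot: Site D 0, Site G 7, Site C 22, Site A 0.
The winner is unchanged: still Site C.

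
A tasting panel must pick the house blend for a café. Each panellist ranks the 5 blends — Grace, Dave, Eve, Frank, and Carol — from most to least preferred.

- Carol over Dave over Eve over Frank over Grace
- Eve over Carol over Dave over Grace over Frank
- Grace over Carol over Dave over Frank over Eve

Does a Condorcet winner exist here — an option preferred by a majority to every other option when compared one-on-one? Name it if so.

Carol

Head-to-head results (3 voters total):
Grace vs Dave: Dave wins 2–1.
Grace vs Eve: Eve wins 2–1.
Grace vs Frank: Grace wins 2–1.
Grace vs Carol: Carol wins 2–1.
Dave vs Eve: Dave wins 2–1.
Dave vs Frank: Dave wins 3–0.
Dave vs Carol: Carol wins 3–0.
Eve vs Frank: Eve wins 2–1.
Eve vs Carol: Carol wins 2–1.
Frank vs Carol: Carol wins 3–0.
Carol beats each rival — Grace (2–1), Dave (3–0), Eve (2–1), Frank (3–0) — so Carol is the Condorcet winner.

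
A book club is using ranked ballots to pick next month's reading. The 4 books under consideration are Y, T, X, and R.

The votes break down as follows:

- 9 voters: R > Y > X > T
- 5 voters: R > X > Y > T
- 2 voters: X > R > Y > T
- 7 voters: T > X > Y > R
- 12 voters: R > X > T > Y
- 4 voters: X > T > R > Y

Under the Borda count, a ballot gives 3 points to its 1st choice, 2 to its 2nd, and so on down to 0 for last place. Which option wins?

Borda scores:
  Y: 9·2 + 5·1 + 2·1 + 7·1 + 12·0 + 4·0 = 32
  T: 9·0 + 5·0 + 2·0 + 7·3 + 12·1 + 4·2 = 41
  X: 9·1 + 5·2 + 2·3 + 7·2 + 12·2 + 4·3 = 75
  R: 9·3 + 5·3 + 2·2 + 7·0 + 12·3 + 4·1 = 86
R has the highest total.

R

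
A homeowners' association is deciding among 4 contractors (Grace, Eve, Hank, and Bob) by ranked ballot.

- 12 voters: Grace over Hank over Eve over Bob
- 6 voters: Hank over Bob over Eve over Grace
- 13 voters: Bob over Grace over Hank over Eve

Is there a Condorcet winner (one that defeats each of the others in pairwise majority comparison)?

No

Head-to-head results (31 voters total):
Grace vs Eve: Grace wins 25–6.
Grace vs Hank: Grace wins 25–6.
Grace vs Bob: Bob wins 19–12.
Eve vs Hank: Hank wins 31–0.
Eve vs Bob: Bob wins 19–12.
Hank vs Bob: Hank wins 18–13.
No candidate beats all others: Grace beats Hank beats Bob beats Grace, a majority cycle.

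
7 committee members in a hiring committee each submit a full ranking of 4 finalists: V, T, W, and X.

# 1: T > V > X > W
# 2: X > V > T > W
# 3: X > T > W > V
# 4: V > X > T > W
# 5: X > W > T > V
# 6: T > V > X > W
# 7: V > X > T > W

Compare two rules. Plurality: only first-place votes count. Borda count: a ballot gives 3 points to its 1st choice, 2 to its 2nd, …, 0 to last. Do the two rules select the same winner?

Yes

Plurality first-place counts: V 2, T 2, W 0, X 3 → X.
Borda totals: V 12, T 12, W 3, X 15 → X.
The two rules agree on X.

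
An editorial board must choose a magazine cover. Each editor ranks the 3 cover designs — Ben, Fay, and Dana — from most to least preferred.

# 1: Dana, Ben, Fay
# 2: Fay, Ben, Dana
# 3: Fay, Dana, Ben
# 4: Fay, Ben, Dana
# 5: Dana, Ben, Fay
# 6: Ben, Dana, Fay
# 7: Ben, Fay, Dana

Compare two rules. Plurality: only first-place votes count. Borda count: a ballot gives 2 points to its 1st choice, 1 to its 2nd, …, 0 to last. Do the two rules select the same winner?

No

Plurality first-place counts: Ben 2, Fay 3, Dana 2 → Fay.
Borda totals: Ben 8, Fay 7, Dana 6 → Ben.
The two rules disagree: plurality picks Fay, Borda picks Ben.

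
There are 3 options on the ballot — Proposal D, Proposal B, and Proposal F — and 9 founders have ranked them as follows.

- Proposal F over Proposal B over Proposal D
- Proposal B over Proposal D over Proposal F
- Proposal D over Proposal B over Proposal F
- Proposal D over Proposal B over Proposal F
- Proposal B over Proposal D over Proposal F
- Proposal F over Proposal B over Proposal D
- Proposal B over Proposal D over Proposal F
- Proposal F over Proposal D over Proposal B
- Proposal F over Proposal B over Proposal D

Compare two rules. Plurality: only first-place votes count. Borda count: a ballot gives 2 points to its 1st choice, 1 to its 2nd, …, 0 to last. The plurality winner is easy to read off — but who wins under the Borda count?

Proposal B

Plurality first-place counts: Proposal D 2, Proposal B 3, Proposal F 4 → Proposal F.
Borda totals: Proposal D 8, Proposal B 11, Proposal F 8 → Proposal B.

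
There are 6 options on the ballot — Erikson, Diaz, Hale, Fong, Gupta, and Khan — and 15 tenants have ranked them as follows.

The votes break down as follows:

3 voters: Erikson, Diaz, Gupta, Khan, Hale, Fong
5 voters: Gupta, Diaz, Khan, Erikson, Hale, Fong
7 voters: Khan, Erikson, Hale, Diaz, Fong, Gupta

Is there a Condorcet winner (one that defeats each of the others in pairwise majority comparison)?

Head-to-head results (15 voters total):
Erikson vs Diaz: Erikson wins 10–5.
Erikson vs Hale: Erikson wins 15–0.
Erikson vs Fong: Erikson wins 15–0.
Erikson vs Gupta: Erikson wins 10–5.
Erikson vs Khan: Khan wins 12–3.
Diaz vs Hale: Diaz wins 8–7.
Diaz vs Fong: Diaz wins 15–0.
Diaz vs Gupta: Diaz wins 10–5.
Diaz vs Khan: Diaz wins 8–7.
Hale vs Fong: Hale wins 15–0.
Hale vs Gupta: Gupta wins 8–7.
Hale vs Khan: Khan wins 15–0.
Fong vs Gupta: Gupta wins 8–7.
Fong vs Khan: Khan wins 15–0.
Gupta vs Khan: Gupta wins 8–7.
No candidate beats all others: Erikson beats Diaz beats Khan beats Erikson, a majority cycle.

No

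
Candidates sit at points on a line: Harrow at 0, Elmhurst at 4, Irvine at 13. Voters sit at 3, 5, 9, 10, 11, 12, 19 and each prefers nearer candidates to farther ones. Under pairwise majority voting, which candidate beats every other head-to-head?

With single-peaked preferences on a line, the Condorcet winner is the candidate closest to the median voter.
The median voter (position 10) is closest to Irvine at 13.
Check: Irvine vs Elmhurst — voters closer to Irvine: 5 of 7.

Irvine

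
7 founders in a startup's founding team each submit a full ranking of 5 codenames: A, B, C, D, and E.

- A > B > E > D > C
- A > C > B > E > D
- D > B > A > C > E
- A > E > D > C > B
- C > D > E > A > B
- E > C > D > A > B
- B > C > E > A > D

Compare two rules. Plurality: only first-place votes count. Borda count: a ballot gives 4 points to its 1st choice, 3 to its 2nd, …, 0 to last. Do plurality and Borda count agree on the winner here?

Plurality first-place counts: A 3, B 1, C 1, D 1, E 1 → A.
Borda totals: A 17, B 12, C 15, D 12, E 14 → A.
The two rules agree on A.

Yes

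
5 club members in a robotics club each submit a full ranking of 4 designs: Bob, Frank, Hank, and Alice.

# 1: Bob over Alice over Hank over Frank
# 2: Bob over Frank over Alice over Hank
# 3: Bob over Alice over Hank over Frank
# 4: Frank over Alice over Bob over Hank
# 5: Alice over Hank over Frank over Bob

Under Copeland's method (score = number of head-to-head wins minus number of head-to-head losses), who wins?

Bob

Pairwise results:
  Bob vs Frank: Bob wins 3–2.
  Bob vs Hank: Bob wins 4–1.
  Bob vs Alice: Bob wins 3–2.
  Frank vs Hank: Hank wins 3–2.
  Frank vs Alice: Alice wins 3–2.
  Hank vs Alice: Alice wins 5–0.
Copeland scores (wins − losses):
  Bob: 3 − 0 = 3
  Frank: 0 − 3 = -3
  Hank: 1 − 2 = -1
  Alice: 2 − 1 = 1
Bob has the best Copeland score.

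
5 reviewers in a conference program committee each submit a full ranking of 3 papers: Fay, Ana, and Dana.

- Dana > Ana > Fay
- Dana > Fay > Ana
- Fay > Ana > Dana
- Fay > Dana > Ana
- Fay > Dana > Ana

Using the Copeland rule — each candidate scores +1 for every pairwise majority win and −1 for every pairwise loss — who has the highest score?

Fay

Pairwise results:
  Fay vs Ana: Fay wins 4–1.
  Fay vs Dana: Fay wins 3–2.
  Ana vs Dana: Dana wins 4–1.
Copeland scores (wins − losses):
  Fay: 2 − 0 = 2
  Ana: 0 − 2 = -2
  Dana: 1 − 1 = 0
Fay has the best Copeland score.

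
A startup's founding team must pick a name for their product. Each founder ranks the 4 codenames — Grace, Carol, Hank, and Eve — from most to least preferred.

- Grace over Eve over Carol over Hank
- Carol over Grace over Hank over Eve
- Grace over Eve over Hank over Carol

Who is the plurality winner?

Grace

First-place vote totals:
  Grace: 2
  Carol: 1
  Hank: 0
  Eve: 0
Grace has the most first-place votes.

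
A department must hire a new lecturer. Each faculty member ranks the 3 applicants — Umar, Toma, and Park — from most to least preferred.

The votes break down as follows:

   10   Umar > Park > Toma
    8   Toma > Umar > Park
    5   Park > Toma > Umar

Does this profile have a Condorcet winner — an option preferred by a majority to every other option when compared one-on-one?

No

Head-to-head results (23 voters total):
Umar vs Toma: Toma wins 13–10.
Umar vs Park: Umar wins 18–5.
Toma vs Park: Park wins 15–8.
No candidate beats all others: Umar beats Park beats Toma beats Umar, a majority cycle.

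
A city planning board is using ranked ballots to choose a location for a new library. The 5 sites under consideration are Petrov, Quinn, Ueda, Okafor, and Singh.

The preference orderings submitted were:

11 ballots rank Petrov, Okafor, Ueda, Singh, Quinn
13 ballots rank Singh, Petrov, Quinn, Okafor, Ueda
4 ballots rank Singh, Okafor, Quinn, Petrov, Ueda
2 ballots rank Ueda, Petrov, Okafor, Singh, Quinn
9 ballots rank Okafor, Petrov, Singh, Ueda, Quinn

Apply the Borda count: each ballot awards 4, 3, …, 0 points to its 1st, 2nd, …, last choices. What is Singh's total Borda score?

Borda scores:
  Petrov: 11·4 + 13·3 + 4·1 + 2·3 + 9·3 = 120
  Quinn: 11·0 + 13·2 + 4·2 + 2·0 + 9·0 = 34
  Ueda: 11·2 + 13·0 + 4·0 + 2·4 + 9·1 = 39
  Okafor: 11·3 + 13·1 + 4·3 + 2·2 + 9·4 = 98
  Singh: 11·1 + 13·4 + 4·4 + 2·1 + 9·2 = 99

99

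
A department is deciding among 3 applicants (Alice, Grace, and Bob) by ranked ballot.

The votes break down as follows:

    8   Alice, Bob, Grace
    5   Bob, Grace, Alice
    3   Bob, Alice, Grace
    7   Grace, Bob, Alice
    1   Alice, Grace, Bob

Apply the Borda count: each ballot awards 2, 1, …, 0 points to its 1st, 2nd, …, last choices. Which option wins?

Borda scores:
  Alice: 8·2 + 5·0 + 3·1 + 7·0 + 2 = 21
  Grace: 8·0 + 5·1 + 3·0 + 7·2 + 1 = 20
  Bob: 8·1 + 5·2 + 3·2 + 7·1 + 0 = 31
Bob has the highest total.

Bob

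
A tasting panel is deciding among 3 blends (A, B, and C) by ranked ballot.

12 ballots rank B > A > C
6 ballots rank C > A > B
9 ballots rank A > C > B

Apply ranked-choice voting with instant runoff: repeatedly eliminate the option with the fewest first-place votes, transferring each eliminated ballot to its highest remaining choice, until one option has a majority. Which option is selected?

A

Round 1: B 12, A 9, C 6. C has the fewest and is eliminated.
Round 2: A 15, B 12. A has a majority.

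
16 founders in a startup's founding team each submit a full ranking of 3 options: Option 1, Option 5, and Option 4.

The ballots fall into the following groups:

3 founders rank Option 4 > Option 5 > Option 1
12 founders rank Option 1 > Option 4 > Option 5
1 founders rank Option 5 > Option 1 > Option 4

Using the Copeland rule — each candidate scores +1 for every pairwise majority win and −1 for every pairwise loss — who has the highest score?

Pairwise results:
  Option 1 vs Option 5: Option 1 wins 12–4.
  Option 1 vs Option 4: Option 1 wins 13–3.
  Option 5 vs Option 4: Option 4 wins 15–1.
Copeland scores (wins − losses):
  Option 1: 2 − 0 = 2
  Option 5: 0 − 2 = -2
  Option 4: 1 − 1 = 0
Option 1 has the best Copeland score.

Option 1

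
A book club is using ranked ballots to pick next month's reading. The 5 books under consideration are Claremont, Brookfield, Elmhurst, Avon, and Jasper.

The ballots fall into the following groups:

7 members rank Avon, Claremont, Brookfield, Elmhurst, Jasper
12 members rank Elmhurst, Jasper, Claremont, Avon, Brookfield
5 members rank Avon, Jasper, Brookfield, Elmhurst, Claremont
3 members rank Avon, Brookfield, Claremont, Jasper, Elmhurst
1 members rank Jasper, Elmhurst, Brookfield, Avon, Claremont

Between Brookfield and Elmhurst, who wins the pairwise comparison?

Brookfield

Ballots ranking Brookfield above Elmhurst: 7+5+3 = 15.
Ballots ranking Elmhurst above Brookfield: 12+1 = 13.
Brookfield wins the head-to-head, 15–13.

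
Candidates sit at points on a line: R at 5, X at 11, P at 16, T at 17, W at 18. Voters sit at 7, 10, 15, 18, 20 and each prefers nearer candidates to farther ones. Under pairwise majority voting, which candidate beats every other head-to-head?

P

With single-peaked preferences on a line, the Condorcet winner is the candidate closest to the median voter.
The median voter (position 15) is closest to P at 16.
Check: P vs W — voters closer to P: 3 of 5.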